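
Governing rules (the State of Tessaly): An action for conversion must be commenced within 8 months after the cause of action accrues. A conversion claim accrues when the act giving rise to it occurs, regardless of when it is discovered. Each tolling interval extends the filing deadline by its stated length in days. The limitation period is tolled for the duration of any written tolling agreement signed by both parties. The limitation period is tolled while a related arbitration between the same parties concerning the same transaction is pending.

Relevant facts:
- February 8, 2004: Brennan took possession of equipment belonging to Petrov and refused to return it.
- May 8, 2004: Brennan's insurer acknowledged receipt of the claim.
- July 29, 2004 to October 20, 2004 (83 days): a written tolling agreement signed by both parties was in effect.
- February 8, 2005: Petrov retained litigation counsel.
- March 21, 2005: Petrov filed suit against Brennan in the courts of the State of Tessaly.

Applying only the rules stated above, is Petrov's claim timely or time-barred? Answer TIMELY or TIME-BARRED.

TIME-BARRED

The cause of action accrued on February 8, 2004, the date of the act.
Adding the 8 months base period to February 8, 2004 gives a deadline of October 8, 2004, before any tolling.
The period was tolled for 83 days by the written tolling agreement (July 29, 2004 to October 20, 2004), pushing the deadline to December 30, 2004.
None of the other events listed affects the running of the period under the stated rules.
Filing on March 21, 2005 missed the December 30, 2004 deadline — the action is time-barred.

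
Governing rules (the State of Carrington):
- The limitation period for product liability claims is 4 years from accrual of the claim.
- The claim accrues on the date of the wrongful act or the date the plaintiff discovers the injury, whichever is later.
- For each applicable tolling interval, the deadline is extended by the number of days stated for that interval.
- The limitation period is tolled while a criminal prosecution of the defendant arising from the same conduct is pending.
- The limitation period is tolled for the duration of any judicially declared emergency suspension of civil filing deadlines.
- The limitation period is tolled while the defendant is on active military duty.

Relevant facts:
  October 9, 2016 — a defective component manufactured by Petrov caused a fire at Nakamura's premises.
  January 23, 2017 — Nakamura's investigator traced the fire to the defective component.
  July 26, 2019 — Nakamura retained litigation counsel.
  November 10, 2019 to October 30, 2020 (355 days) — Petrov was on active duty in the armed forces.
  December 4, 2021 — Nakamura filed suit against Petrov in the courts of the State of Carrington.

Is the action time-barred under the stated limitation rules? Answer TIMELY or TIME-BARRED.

Taking the later of the act (October 9, 2016) and discovery (January 23, 2017), the claim accrued on January 23, 2017.
4 years from January 23, 2017 is January 23, 2021.
Because the defendant's active military service ran from November 10, 2019 to October 30, 2020, the deadline is extended by 355 days to January 13, 2022.
The other events in the timeline have no effect on the limitation period under the stated rules.
Nakamura filed on December 4, 2021, before the January 13, 2022 deadline, so the action is timely.

TIMELY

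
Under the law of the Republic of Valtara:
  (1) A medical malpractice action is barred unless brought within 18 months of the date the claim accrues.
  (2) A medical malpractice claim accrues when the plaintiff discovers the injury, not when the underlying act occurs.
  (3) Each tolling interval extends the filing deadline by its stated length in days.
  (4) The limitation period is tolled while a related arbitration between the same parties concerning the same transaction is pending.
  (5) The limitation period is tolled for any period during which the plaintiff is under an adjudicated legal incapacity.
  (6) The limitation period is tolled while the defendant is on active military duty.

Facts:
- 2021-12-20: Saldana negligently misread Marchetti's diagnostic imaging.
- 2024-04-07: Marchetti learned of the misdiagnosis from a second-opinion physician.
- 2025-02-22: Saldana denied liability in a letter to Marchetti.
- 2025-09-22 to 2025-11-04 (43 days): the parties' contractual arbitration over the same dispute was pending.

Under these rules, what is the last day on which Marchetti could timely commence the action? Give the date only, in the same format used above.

Under the discovery rule, the claim accrued on 2024-04-07, when Marchetti discovered the injury — not on the 2021-12-20 date of the underlying act.
The untolled deadline — 18 months after 2024-04-07 — is 2025-10-07.
Because the pending related arbitration ran from 2025-09-22 to 2025-11-04, the deadline is extended by 43 days to 2025-11-19.
None of the other events listed affects the running of the period under the stated rules.

2025-11-19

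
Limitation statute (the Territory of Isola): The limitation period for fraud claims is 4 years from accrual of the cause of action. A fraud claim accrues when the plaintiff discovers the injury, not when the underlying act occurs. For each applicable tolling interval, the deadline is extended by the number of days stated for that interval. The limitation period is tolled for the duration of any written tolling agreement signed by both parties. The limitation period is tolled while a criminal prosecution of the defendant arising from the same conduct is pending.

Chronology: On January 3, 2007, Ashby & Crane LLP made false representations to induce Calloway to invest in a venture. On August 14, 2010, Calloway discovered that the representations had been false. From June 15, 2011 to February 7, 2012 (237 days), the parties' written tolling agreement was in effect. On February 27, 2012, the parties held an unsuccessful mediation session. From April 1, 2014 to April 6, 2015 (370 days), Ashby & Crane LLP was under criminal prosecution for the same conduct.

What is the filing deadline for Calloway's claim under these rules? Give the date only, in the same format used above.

April 12, 2016

The claim did not accrue until Calloway discovered the injury on August 14, 2010; the January 3, 2007 act date does not start the clock under the stated rule.
Adding the 4 years base period to August 14, 2010 gives a deadline of August 14, 2014, before any tolling.
The period was tolled for 237 days by the written tolling agreement (June 15, 2011 to February 7, 2012), pushing the deadline to April 8, 2015.
Because the pending criminal prosecution ran from April 1, 2014 to April 6, 2015, the deadline is extended by 370 days to April 12, 2016.
None of the other events listed affects the running of the period under the stated rules.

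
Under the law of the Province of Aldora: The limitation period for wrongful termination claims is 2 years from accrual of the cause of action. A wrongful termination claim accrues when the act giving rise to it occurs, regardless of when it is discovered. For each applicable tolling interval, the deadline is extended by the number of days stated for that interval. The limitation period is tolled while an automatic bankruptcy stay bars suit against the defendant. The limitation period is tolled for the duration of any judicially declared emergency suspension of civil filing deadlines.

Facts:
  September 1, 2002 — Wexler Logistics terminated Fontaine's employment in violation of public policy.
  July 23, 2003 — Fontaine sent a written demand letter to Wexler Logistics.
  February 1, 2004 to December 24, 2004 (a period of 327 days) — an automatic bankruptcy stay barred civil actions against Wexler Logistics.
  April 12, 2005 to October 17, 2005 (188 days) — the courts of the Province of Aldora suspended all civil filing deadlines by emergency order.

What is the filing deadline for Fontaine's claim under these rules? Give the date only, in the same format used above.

The cause of action accrued on September 1, 2002, the date of the act.
2 years from September 1, 2002 is September 1, 2004.
The period was tolled for 327 days by the automatic bankruptcy stay (February 1, 2004 to December 24, 2004), pushing the deadline to July 25, 2005.
The emergency suspension of filing deadlines from April 12, 2005 to October 17, 2005 tolled the period for 188 days, extending the deadline to January 29, 2006.
The other events in the timeline have no effect on the limitation period under the stated rules.

January 29, 2006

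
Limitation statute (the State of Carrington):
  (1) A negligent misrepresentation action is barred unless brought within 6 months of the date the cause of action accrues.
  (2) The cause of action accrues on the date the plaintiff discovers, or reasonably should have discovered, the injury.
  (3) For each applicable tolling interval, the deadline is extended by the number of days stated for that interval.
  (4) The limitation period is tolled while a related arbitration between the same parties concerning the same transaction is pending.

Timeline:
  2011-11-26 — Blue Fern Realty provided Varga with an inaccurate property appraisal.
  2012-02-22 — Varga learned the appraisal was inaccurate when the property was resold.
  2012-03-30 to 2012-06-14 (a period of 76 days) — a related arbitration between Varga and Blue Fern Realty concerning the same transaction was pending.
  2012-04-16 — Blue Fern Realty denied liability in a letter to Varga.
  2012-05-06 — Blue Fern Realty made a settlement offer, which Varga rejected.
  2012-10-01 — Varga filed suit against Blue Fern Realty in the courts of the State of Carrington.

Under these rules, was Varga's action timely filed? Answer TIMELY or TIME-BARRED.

TIMELY

Accrual is tied to discovery, so the period began on 2012-02-22 rather than on 2011-11-26 when the act occurred.
The untolled deadline — 6 months after 2012-02-22 — is 2012-08-22.
Because the pending related arbitration ran from 2012-03-30 to 2012-06-14, the deadline is extended by 76 days to 2012-11-06.
Nothing else in the chronology tolls or restarts the period.
Filing on 2012-10-01 beat the 2012-11-06 deadline — the action is timely.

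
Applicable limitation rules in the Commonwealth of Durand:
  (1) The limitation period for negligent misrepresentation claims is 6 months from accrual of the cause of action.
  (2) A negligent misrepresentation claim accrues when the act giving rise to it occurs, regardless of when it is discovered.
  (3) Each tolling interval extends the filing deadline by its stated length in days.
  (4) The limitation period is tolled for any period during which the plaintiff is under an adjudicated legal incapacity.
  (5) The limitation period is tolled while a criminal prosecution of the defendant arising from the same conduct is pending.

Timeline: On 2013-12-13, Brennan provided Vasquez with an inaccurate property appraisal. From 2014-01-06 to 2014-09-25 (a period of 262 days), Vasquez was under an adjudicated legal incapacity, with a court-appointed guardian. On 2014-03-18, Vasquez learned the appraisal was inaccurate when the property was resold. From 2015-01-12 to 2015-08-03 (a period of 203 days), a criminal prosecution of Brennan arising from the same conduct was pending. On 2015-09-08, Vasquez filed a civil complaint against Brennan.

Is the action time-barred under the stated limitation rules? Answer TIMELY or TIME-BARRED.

TIMELY

The claim accrued on 2013-12-13, when the wrongful act occurred; under the stated occurrence rule the 2014-03-18 discovery does not delay accrual.
Adding the 6 months base period to 2013-12-13 gives a deadline of 2014-06-13, before any tolling.
Because the plaintiff's legal incapacity ran from 2014-01-06 to 2014-09-25, the deadline is extended by 262 days to 2015-03-02.
Because the pending criminal prosecution ran from 2015-01-12 to 2015-08-03, the deadline is extended by 203 days to 2015-09-21.
The 2015-09-08 filing precedes the 2015-09-21 deadline; the claim is timely.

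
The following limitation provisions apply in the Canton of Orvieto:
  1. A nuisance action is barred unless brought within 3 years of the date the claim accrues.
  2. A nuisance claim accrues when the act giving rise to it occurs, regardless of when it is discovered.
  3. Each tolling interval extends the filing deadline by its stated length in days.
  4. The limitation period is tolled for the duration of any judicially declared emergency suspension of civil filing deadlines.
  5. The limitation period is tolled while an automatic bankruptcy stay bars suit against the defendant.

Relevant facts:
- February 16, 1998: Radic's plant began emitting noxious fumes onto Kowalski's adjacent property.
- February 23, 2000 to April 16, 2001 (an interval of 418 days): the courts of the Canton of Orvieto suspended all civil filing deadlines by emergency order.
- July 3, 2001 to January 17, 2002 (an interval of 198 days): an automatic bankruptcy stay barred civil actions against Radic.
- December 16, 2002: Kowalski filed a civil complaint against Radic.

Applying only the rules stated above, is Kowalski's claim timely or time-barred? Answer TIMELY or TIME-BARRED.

TIME-BARRED

The claim accrued on February 16, 1998, when the wrongful act occurred.
3 years from February 16, 1998 is February 16, 2001.
The emergency suspension of filing deadlines from February 23, 2000 to April 16, 2001 tolled the period for 418 days, extending the deadline to April 10, 2002.
The period was tolled for 198 days by the automatic bankruptcy stay (July 3, 2001 to January 17, 2002), pushing the deadline to October 25, 2002.
Filing on December 16, 2002 missed the October 25, 2002 deadline — the action is time-barred.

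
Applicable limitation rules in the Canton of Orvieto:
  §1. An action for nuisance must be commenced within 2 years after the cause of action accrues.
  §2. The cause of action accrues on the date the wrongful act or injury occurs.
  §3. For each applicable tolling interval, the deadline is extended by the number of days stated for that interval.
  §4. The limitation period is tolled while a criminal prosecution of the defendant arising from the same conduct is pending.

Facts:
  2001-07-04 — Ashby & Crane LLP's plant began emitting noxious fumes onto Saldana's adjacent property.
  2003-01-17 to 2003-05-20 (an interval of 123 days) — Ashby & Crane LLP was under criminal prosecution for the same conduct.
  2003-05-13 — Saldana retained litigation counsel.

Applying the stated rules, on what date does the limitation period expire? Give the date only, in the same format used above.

2003-11-04

The cause of action accrued on 2001-07-04, the date of the act.
2 years from 2001-07-04 is 2003-07-04.
Because the pending criminal prosecution ran from 2003-01-17 to 2003-05-20, the deadline is extended by 123 days to 2003-11-04.
None of the other events listed affects the running of the period under the stated rules.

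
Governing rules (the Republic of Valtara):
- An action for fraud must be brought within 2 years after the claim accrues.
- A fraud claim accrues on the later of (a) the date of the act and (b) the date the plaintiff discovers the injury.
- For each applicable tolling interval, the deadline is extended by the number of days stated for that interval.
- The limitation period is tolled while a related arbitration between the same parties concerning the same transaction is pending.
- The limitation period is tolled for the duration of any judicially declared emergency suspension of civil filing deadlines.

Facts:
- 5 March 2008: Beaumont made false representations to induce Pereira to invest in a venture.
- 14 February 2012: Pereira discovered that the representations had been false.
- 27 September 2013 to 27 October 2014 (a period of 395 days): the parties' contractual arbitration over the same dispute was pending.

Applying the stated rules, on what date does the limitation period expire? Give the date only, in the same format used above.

The claim accrued on 14 February 2012 — the later of the 5 March 2008 act and the 14 February 2012 discovery.
2 years from 14 February 2012 is 14 February 2014.
Because the pending related arbitration ran from 27 September 2013 to 27 October 2014, the deadline is extended by 395 days to 16 March 2015.

16 March 2015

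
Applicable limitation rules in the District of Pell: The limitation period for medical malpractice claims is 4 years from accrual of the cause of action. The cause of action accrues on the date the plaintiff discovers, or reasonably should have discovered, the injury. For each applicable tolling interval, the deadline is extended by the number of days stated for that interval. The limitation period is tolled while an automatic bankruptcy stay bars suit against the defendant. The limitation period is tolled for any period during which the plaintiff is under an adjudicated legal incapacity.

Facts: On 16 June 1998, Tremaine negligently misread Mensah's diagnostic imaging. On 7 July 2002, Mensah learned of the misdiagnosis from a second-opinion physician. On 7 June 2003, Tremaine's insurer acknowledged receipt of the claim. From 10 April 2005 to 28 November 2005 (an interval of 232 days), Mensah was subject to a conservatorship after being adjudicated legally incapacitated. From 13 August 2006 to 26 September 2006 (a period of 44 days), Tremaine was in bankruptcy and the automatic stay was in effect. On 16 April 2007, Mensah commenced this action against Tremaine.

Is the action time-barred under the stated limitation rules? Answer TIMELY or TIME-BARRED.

Under the discovery rule, the claim accrued on 7 July 2002, when Mensah discovered the injury — not on the 16 June 1998 date of the underlying act.
Adding the 4 years base period to 7 July 2002 gives a deadline of 7 July 2006, before any tolling.
The plaintiff's legal incapacity from 10 April 2005 to 28 November 2005 tolled the period for 232 days, extending the deadline to 24 February 2007.
The period was tolled for 44 days by the automatic bankruptcy stay (13 August 2006 to 26 September 2006), pushing the deadline to 9 April 2007.
None of the other events listed affects the running of the period under the stated rules.
Filing on 16 April 2007 missed the 9 April 2007 deadline — the action is time-barred.

TIME-BARRED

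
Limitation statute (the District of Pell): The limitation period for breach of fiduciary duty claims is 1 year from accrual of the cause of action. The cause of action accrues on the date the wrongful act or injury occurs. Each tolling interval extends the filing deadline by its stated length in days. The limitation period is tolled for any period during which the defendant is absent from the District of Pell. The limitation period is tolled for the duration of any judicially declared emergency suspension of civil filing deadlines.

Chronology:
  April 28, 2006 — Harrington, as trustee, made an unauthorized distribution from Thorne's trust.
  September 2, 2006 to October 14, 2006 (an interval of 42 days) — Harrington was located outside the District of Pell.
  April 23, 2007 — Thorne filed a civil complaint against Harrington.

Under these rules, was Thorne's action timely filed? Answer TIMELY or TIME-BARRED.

The claim accrued on April 28, 2006, when the wrongful act occurred.
1 year from April 28, 2006 is April 28, 2007.
The defendant's absence from the jurisdiction from September 2, 2006 to October 14, 2006 tolled the period for 42 days, extending the deadline to June 9, 2007.
Thorne filed on April 23, 2007, before the June 9, 2007 deadline, so the action is timely.

TIMELY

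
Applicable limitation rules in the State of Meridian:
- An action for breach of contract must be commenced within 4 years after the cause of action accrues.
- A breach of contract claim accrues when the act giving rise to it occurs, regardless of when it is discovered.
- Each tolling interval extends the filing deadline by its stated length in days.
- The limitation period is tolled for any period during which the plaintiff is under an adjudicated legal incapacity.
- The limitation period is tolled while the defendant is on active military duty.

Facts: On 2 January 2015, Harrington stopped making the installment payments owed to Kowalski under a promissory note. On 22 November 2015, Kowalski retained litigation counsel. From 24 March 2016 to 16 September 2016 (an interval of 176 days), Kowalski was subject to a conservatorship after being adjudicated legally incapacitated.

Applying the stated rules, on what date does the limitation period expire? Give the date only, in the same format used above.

27 June 2019

The cause of action accrued on 2 January 2015, the date of the act.
The untolled deadline — 4 years after 2 January 2015 — is 2 January 2019.
The period was tolled for 176 days by the plaintiff's legal incapacity (24 March 2016 to 16 September 2016), pushing the deadline to 27 June 2019.
Nothing else in the chronology tolls or restarts the period.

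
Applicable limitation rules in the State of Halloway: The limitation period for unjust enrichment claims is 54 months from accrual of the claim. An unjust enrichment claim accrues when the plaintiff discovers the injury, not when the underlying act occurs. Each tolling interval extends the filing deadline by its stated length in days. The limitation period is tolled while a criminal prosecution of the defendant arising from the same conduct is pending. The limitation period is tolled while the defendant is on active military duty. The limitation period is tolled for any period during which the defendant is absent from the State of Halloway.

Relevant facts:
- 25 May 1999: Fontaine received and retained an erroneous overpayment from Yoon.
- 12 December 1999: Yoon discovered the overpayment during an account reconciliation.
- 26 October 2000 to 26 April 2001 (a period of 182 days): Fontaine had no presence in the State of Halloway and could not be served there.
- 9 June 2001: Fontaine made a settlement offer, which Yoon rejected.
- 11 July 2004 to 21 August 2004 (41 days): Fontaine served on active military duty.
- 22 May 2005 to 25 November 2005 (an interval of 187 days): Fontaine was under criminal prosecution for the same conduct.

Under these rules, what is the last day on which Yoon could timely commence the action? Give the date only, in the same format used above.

Accrual is tied to discovery, so the period began on 12 December 1999 rather than on 25 May 1999 when the act occurred.
54 months from 12 December 1999 is 12 June 2004.
Because the defendant's absence from the jurisdiction ran from 26 October 2000 to 26 April 2001, the deadline is extended by 182 days to 11 December 2004.
The period was tolled for 41 days by the defendant's active military service (11 July 2004 to 21 August 2004), pushing the deadline to 21 January 2005.
The pending criminal prosecution starting 22 May 2005 came too late — the period had run on 21 January 2005 — and so does not extend the deadline.
The other events in the timeline have no effect on the limitation period under the stated rules.

21 January 2005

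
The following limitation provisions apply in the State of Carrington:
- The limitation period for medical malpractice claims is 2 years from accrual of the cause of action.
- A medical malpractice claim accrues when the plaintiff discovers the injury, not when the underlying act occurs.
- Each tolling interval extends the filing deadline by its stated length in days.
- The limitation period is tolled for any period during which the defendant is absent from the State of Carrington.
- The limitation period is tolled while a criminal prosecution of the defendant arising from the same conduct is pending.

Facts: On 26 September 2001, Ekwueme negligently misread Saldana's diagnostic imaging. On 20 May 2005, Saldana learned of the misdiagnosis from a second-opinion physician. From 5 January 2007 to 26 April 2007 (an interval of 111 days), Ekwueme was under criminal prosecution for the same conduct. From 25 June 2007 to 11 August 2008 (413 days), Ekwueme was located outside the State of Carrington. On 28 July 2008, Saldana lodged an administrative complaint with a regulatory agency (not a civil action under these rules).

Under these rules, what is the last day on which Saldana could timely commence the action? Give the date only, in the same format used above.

Accrual is tied to discovery, so the period began on 20 May 2005 rather than on 26 September 2001 when the act occurred.
The untolled deadline — 2 years after 20 May 2005 — is 20 May 2007.
The pending criminal prosecution from 5 January 2007 to 26 April 2007 tolled the period for 111 days, extending the deadline to 8 September 2007.
The defendant's absence from the jurisdiction from 25 June 2007 to 11 August 2008 tolled the period for 413 days, extending the deadline to 25 October 2008.
The other events in the timeline have no effect on the limitation period under the stated rules.

25 October 2008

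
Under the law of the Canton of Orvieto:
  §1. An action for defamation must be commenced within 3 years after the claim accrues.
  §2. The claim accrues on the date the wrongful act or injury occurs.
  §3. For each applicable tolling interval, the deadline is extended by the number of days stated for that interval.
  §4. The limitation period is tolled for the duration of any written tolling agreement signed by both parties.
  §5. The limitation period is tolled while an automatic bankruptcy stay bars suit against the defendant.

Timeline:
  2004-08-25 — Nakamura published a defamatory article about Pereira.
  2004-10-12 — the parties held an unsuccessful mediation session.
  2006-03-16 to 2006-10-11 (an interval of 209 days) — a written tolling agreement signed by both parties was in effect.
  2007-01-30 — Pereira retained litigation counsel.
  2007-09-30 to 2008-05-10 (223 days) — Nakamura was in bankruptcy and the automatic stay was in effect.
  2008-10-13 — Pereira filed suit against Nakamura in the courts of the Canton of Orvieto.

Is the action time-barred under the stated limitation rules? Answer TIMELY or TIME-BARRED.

The limitation period began to run on 2004-08-25.
The untolled deadline — 3 years after 2004-08-25 — is 2007-08-25.
The period was tolled for 209 days by the written tolling agreement (2006-03-16 to 2006-10-11), pushing the deadline to 2008-03-21.
The automatic bankruptcy stay from 2007-09-30 to 2008-05-10 tolled the period for 223 days, extending the deadline to 2008-10-30.
None of the other events listed affects the running of the period under the stated rules.
The 2008-10-13 filing precedes the 2008-10-30 deadline; the claim is timely.

TIMELY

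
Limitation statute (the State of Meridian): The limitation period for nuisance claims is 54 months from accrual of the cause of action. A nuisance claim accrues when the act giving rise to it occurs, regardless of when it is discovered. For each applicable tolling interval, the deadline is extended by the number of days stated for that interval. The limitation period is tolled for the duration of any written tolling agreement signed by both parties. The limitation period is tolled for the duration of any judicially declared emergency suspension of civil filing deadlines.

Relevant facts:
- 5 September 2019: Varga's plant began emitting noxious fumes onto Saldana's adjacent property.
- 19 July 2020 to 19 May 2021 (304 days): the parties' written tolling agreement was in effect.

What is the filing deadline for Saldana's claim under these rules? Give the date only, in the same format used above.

The limitation period began to run on 5 September 2019.
Adding the 54 months base period to 5 September 2019 gives a deadline of 5 March 2024, before any tolling.
The written tolling agreement from 19 July 2020 to 19 May 2021 tolled the period for 304 days, extending the deadline to 3 January 2025.

3 January 2025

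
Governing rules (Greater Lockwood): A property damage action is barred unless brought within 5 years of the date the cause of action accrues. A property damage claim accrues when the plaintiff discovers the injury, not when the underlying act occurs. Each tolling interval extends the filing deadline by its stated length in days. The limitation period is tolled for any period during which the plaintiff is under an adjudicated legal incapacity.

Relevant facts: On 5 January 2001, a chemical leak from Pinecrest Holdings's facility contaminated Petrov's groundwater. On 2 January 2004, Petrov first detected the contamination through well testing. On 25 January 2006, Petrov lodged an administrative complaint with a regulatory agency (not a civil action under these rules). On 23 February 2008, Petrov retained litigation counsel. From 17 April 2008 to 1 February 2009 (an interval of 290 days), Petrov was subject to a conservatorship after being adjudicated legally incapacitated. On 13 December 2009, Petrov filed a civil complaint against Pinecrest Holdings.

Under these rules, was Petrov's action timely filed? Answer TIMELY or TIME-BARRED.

TIME-BARRED

The claim did not accrue until Petrov discovered the injury on 2 January 2004; the 5 January 2001 act date does not start the clock under the stated rule.
The untolled deadline — 5 years after 2 January 2004 — is 2 January 2009.
The plaintiff's legal incapacity from 17 April 2008 to 1 February 2009 tolled the period for 290 days, extending the deadline to 19 October 2009.
None of the other events listed affects the running of the period under the stated rules.
Filing on 13 December 2009 missed the 19 October 2009 deadline — the action is time-barred.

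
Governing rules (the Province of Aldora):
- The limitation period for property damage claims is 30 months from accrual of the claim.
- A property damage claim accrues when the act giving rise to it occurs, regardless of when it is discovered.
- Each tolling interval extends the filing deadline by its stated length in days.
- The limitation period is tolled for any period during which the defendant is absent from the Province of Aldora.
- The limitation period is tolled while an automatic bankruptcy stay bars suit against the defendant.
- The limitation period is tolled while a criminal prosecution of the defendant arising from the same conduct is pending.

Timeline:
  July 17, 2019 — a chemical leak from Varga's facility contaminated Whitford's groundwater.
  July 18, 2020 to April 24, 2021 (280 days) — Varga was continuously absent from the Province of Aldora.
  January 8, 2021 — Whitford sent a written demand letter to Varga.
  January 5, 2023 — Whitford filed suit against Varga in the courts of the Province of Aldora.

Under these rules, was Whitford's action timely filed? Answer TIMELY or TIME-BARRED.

TIME-BARRED

The claim accrued on July 17, 2019, when the wrongful act occurred.
Adding the 30 months base period to July 17, 2019 gives a deadline of January 17, 2022, before any tolling.
The defendant's absence from the jurisdiction from July 18, 2020 to April 24, 2021 tolled the period for 280 days, extending the deadline to October 24, 2022.
The other events in the timeline have no effect on the limitation period under the stated rules.
Whitford filed on January 5, 2023, after the October 24, 2022 deadline, so the action is time-barred.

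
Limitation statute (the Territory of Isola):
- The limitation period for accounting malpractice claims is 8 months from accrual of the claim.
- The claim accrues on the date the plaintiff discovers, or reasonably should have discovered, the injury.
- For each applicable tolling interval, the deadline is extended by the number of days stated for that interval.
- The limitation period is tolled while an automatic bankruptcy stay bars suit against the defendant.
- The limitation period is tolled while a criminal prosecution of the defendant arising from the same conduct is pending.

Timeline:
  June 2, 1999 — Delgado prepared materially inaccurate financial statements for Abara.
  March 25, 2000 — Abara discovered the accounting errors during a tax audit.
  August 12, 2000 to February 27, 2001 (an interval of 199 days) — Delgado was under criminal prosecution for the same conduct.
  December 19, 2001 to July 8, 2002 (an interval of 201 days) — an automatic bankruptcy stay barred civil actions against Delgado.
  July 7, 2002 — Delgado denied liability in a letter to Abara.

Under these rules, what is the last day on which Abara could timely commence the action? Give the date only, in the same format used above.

The claim did not accrue until Abara discovered the injury on March 25, 2000; the June 2, 1999 act date does not start the clock under the stated rule.
8 months from March 25, 2000 is November 25, 2000.
The period was tolled for 199 days by the pending criminal prosecution (August 12, 2000 to February 27, 2001), pushing the deadline to June 12, 2001.
The automatic bankruptcy stay from December 19, 2001 to July 8, 2002 began after the period had already run on June 12, 2001, so it has no tolling effect.
The other events in the timeline have no effect on the limitation period under the stated rules.

June 12, 2001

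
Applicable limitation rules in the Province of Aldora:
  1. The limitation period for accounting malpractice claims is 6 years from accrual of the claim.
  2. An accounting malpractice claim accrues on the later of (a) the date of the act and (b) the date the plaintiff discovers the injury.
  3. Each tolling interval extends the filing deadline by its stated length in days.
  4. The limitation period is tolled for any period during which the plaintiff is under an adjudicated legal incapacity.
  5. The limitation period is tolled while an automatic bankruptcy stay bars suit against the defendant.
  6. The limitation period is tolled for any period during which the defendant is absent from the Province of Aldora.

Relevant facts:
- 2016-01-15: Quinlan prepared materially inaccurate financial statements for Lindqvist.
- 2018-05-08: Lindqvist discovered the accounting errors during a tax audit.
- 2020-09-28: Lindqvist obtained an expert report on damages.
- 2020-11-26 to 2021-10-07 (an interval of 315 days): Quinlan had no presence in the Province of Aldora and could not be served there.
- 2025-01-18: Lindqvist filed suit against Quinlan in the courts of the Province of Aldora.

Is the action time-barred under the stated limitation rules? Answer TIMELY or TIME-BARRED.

TIMELY

The claim accrued on 2018-05-08 — the later of the 2016-01-15 act and the 2018-05-08 discovery.
Adding the 6 years base period to 2018-05-08 gives a deadline of 2024-05-08, before any tolling.
The period was tolled for 315 days by the defendant's absence from the jurisdiction (2020-11-26 to 2021-10-07), pushing the deadline to 2025-03-19.
None of the other events listed affects the running of the period under the stated rules.
Lindqvist filed on 2025-01-18, before the 2025-03-19 deadline, so the action is timely.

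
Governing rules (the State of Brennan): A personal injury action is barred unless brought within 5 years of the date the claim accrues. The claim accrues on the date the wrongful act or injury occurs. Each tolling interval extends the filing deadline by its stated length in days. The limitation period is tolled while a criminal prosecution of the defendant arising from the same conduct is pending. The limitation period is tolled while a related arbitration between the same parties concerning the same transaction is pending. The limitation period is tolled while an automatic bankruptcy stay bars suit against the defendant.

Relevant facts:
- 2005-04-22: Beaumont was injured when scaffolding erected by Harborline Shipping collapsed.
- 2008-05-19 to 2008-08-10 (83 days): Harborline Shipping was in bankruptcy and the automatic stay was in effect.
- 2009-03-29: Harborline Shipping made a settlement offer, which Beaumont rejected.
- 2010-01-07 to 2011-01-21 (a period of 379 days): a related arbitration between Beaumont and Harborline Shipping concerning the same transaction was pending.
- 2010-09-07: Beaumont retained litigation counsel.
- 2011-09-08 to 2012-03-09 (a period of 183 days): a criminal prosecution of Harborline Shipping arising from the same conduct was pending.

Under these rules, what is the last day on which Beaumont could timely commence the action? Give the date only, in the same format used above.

2011-07-28

The claim accrued on 2005-04-22, when the wrongful act occurred.
Adding the 5 years base period to 2005-04-22 gives a deadline of 2010-04-22, before any tolling.
The automatic bankruptcy stay from 2008-05-19 to 2008-08-10 tolled the period for 83 days, extending the deadline to 2010-07-14.
The pending related arbitration from 2010-01-07 to 2011-01-21 tolled the period for 379 days, extending the deadline to 2011-07-28.
The pending criminal prosecution starting 2011-09-08 came too late — the period had run on 2011-07-28 — and so does not extend the deadline.
None of the other events listed affects the running of the period under the stated rules.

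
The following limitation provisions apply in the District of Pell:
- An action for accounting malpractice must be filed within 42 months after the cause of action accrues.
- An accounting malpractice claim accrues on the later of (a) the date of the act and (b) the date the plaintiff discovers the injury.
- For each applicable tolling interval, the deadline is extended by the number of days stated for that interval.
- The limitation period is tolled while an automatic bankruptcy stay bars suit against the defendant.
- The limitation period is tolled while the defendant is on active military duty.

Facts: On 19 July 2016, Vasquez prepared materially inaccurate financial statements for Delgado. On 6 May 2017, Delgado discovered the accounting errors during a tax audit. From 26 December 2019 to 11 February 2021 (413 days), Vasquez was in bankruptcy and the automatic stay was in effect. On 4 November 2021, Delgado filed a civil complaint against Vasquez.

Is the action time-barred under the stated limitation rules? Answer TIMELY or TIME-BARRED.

TIMELY

Taking the later of the act (19 July 2016) and discovery (6 May 2017), the claim accrued on 6 May 2017.
42 months from 6 May 2017 is 6 November 2020.
The automatic bankruptcy stay from 26 December 2019 to 11 February 2021 tolled the period for 413 days, extending the deadline to 24 December 2021.
Filing on 4 November 2021 beat the 24 December 2021 deadline — the action is timely.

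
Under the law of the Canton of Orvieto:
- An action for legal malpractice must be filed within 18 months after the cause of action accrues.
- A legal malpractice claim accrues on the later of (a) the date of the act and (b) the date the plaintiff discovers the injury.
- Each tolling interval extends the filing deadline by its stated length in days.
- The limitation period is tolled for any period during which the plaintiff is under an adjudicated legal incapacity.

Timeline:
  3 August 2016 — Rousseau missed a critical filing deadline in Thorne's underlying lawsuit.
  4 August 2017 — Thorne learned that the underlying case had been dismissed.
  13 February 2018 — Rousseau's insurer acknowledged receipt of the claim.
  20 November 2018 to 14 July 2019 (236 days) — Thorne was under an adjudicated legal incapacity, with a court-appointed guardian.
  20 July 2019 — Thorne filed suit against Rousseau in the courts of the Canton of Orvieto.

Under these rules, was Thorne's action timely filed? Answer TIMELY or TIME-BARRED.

TIMELY

The claim accrued on 4 August 2017 — the later of the 3 August 2016 act and the 4 August 2017 discovery.
18 months from 4 August 2017 is 4 February 2019.
The period was tolled for 236 days by the plaintiff's legal incapacity (20 November 2018 to 14 July 2019), pushing the deadline to 28 September 2019.
None of the other events listed affects the running of the period under the stated rules.
Filing on 20 July 2019 beat the 28 September 2019 deadline — the action is timely.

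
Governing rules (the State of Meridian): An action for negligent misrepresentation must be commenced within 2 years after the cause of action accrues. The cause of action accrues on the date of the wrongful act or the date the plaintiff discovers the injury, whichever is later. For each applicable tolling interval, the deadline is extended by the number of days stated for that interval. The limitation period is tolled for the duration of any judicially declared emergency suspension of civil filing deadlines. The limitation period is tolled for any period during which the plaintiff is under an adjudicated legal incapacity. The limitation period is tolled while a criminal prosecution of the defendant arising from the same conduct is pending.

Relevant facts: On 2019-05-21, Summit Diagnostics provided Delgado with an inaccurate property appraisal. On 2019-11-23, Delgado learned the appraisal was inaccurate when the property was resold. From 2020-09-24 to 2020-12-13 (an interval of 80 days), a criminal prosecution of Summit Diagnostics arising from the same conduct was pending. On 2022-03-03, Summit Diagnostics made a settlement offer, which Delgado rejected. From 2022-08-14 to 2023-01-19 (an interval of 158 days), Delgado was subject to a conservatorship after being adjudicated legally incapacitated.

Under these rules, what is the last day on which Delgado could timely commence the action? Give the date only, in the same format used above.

The claim accrued on 2019-11-23 — the later of the 2019-05-21 act and the 2019-11-23 discovery.
2 years from 2019-11-23 is 2021-11-23.
The pending criminal prosecution from 2020-09-24 to 2020-12-13 tolled the period for 80 days, extending the deadline to 2022-02-11.
The plaintiff's legal incapacity from 2022-08-14 to 2023-01-19 began after the period had already run on 2022-02-11, so it has no tolling effect.
None of the other events listed affects the running of the period under the stated rules.

2022-02-11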